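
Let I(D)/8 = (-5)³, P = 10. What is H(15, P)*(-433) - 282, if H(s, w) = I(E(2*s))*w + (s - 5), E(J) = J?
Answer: 4325388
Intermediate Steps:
I(D) = -1000 (I(D) = 8*(-5)³ = 8*(-125) = -1000)
H(s, w) = -5 + s - 1000*w (H(s, w) = -1000*w + (s - 5) = -1000*w + (-5 + s) = -5 + s - 1000*w)
H(15, P)*(-433) - 282 = (-5 + 15 - 1000*10)*(-433) - 282 = (-5 + 15 - 10000)*(-433) - 282 = -9990*(-433) - 282 = 4325670 - 282 = 4325388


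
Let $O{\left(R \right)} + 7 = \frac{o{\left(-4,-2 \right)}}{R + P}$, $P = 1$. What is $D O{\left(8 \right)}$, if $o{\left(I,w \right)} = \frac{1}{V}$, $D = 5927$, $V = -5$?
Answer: $- \frac{1872932}{45} \approx -41621.0$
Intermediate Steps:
$o{\left(I,w \right)} = - \frac{1}{5}$ ($o{\left(I,w \right)} = \frac{1}{-5} = - \frac{1}{5}$)
$O{\left(R \right)} = -7 - \frac{1}{5 \left(1 + R\right)}$ ($O{\left(R \right)} = -7 + \frac{1}{R + 1} \left(- \frac{1}{5}\right) = -7 + \frac{1}{1 + R} \left(- \frac{1}{5}\right) = -7 - \frac{1}{5 \left(1 + R\right)}$)
$D O{\left(8 \right)} = 5927 \frac{-36 - 280}{5 \left(1 + 8\right)} = 5927 \frac{-36 - 280}{5 \cdot 9} = 5927 \cdot \frac{1}{5} \cdot \frac{1}{9} \left(-316\right) = 5927 \left(- \frac{316}{45}\right) = - \frac{1872932}{45}$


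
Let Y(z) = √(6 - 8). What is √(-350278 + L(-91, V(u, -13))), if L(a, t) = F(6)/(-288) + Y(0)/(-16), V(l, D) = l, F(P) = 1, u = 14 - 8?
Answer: √(-201760130 - 36*I*√2)/24 ≈ 7.4672e-5 - 591.84*I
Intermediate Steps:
u = 6
Y(z) = I*√2 (Y(z) = √(-2) = I*√2)
L(a, t) = -1/288 - I*√2/16 (L(a, t) = 1/(-288) + (I*√2)/(-16) = 1*(-1/288) + (I*√2)*(-1/16) = -1/288 - I*√2/16)
√(-350278 + L(-91, V(u, -13))) = √(-350278 + (-1/288 - I*√2/16)) = √(-100880065/288 - I*√2/16)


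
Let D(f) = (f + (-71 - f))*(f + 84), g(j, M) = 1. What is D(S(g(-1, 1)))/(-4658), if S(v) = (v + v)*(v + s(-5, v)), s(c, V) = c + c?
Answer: 2343/2329 ≈ 1.0060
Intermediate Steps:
s(c, V) = 2*c
S(v) = 2*v*(-10 + v) (S(v) = (v + v)*(v + 2*(-5)) = (2*v)*(v - 10) = (2*v)*(-10 + v) = 2*v*(-10 + v))
D(f) = -5964 - 71*f (D(f) = -71*(84 + f) = -5964 - 71*f)
D(S(g(-1, 1)))/(-4658) = (-5964 - 142*(-10 + 1))/(-4658) = (-5964 - 142*(-9))*(-1/4658) = (-5964 - 71*(-18))*(-1/4658) = (-5964 + 1278)*(-1/4658) = -4686*(-1/4658) = 2343/2329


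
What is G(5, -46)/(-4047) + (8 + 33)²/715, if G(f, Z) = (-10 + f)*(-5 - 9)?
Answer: 6752957/2893605 ≈ 2.3338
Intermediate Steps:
G(f, Z) = 140 - 14*f (G(f, Z) = (-10 + f)*(-14) = 140 - 14*f)
G(5, -46)/(-4047) + (8 + 33)²/715 = (140 - 14*5)/(-4047) + (8 + 33)²/715 = (140 - 70)*(-1/4047) + 41²*(1/715) = 70*(-1/4047) + 1681*(1/715) = -70/4047 + 1681/715 = 6752957/2893605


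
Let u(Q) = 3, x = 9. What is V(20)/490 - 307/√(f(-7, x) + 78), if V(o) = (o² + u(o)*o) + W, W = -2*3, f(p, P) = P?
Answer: 227/245 - 307*√87/87 ≈ -31.987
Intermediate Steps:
W = -6
V(o) = -6 + o² + 3*o (V(o) = (o² + 3*o) - 6 = -6 + o² + 3*o)
V(20)/490 - 307/√(f(-7, x) + 78) = (-6 + 20² + 3*20)/490 - 307/√(9 + 78) = (-6 + 400 + 60)*(1/490) - 307*√87/87 = 454*(1/490) - 307*√87/87 = 227/245 - 307*√87/87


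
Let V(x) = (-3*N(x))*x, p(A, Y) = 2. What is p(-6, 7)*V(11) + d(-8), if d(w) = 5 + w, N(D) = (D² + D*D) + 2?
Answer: -16107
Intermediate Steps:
N(D) = 2 + 2*D² (N(D) = (D² + D²) + 2 = 2*D² + 2 = 2 + 2*D²)
V(x) = x*(-6 - 6*x²) (V(x) = (-3*(2 + 2*x²))*x = (-6 - 6*x²)*x = x*(-6 - 6*x²))
p(-6, 7)*V(11) + d(-8) = 2*(-6*11*(1 + 11²)) + (5 - 8) = 2*(-6*11*(1 + 121)) - 3 = 2*(-6*11*122) - 3 = 2*(-8052) - 3 = -16104 - 3 = -16107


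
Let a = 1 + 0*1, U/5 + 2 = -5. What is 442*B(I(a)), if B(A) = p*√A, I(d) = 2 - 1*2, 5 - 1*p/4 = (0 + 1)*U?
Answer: 0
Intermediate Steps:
U = -35 (U = -10 + 5*(-5) = -10 - 25 = -35)
a = 1 (a = 1 + 0 = 1)
p = 160 (p = 20 - 4*(0 + 1)*(-35) = 20 - 4*(-35) = 20 + 140 = 160)
I(d) = 0 (I(d) = 2 - 2 = 0)
B(A) = 160*√A
442*B(I(a)) = 442*(160*√0) = 442*(160*0) = 442*0 = 0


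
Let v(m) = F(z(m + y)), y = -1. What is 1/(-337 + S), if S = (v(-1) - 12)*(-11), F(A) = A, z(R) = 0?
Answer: -1/205 ≈ -0.0048781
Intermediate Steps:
v(m) = 0
S = 132 (S = (0 - 12)*(-11) = -12*(-11) = 132)
1/(-337 + S) = 1/(-337 + 132) = 1/(-205) = -1/205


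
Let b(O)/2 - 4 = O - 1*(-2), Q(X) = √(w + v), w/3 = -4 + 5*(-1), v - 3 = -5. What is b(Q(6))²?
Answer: 28 + 48*I*√29 ≈ 28.0 + 258.49*I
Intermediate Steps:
v = -2 (v = 3 - 5 = -2)
w = -27 (w = 3*(-4 + 5*(-1)) = 3*(-4 - 5) = 3*(-9) = -27)
Q(X) = I*√29 (Q(X) = √(-27 - 2) = √(-29) = I*√29)
b(O) = 12 + 2*O (b(O) = 8 + 2*(O - 1*(-2)) = 8 + 2*(O + 2) = 8 + 2*(2 + O) = 8 + (4 + 2*O) = 12 + 2*O)
b(Q(6))² = (12 + 2*(I*√29))² = (12 + 2*I*√29)²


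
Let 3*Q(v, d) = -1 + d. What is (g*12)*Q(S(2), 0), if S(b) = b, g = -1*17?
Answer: 68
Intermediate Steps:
g = -17
Q(v, d) = -⅓ + d/3 (Q(v, d) = (-1 + d)/3 = -⅓ + d/3)
(g*12)*Q(S(2), 0) = (-17*12)*(-⅓ + (⅓)*0) = -204*(-⅓ + 0) = -204*(-⅓) = 68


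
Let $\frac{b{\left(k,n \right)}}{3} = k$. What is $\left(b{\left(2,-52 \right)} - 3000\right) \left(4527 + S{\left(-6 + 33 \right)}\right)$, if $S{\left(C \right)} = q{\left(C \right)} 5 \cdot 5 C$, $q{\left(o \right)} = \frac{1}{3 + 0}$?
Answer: $-14227488$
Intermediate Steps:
$b{\left(k,n \right)} = 3 k$
$q{\left(o \right)} = \frac{1}{3}$
$S{\left(C \right)} = \frac{25 C}{3}$ ($S{\left(C \right)} = \frac{1}{3} \cdot 5 \cdot 5 C = \frac{5 \cdot 5 C}{3} = \frac{25 C}{3}$)
$\left(b{\left(2,-52 \right)} - 3000\right) \left(4527 + S{\left(-6 + 33 \right)}\right) = \left(3 \cdot 2 - 3000\right) \left(4527 + \frac{25 \left(-6 + 33\right)}{3}\right) = \left(6 - 3000\right) \left(4527 + \frac{25}{3} \cdot 27\right) = - 2994 \left(4527 + 225\right) = \left(-2994\right) 4752 = -14227488$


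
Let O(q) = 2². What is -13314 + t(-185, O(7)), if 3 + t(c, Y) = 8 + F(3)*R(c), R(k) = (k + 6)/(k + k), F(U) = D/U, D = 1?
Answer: -14772811/1110 ≈ -13309.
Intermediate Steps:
F(U) = 1/U
R(k) = (6 + k)/(2*k) (R(k) = (6 + k)/((2*k)) = (6 + k)*(1/(2*k)) = (6 + k)/(2*k))
O(q) = 4
t(c, Y) = 5 + (6 + c)/(6*c) (t(c, Y) = -3 + (8 + ((6 + c)/(2*c))/3) = -3 + (8 + (6 + c)/(6*c)) = 5 + (6 + c)/(6*c))
-13314 + t(-185, O(7)) = -13314 + (31/6 + 1/(-185)) = -13314 + (31/6 - 1/185) = -13314 + 5729/1110 = -14772811/1110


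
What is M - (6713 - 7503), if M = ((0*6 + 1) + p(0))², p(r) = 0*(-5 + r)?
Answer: 791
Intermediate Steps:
p(r) = 0
M = 1 (M = ((0*6 + 1) + 0)² = ((0 + 1) + 0)² = (1 + 0)² = 1² = 1)
M - (6713 - 7503) = 1 - (6713 - 7503) = 1 - 1*(-790) = 1 + 790 = 791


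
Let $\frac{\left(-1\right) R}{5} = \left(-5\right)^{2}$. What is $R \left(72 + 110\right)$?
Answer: $-22750$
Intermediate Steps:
$R = -125$ ($R = - 5 \left(-5\right)^{2} = \left(-5\right) 25 = -125$)
$R \left(72 + 110\right) = - 125 \left(72 + 110\right) = \left(-125\right) 182 = -22750$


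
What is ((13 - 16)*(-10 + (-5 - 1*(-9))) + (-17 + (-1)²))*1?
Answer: 2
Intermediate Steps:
((13 - 16)*(-10 + (-5 - 1*(-9))) + (-17 + (-1)²))*1 = (-3*(-10 + (-5 + 9)) + (-17 + 1))*1 = (-3*(-10 + 4) - 16)*1 = (-3*(-6) - 16)*1 = (18 - 16)*1 = 2*1 = 2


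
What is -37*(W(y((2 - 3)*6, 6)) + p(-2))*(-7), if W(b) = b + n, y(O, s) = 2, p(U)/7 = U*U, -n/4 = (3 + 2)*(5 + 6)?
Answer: -49210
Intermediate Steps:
n = -220 (n = -4*(3 + 2)*(5 + 6) = -20*11 = -4*55 = -220)
p(U) = 7*U**2 (p(U) = 7*(U*U) = 7*U**2)
W(b) = -220 + b (W(b) = b - 220 = -220 + b)
-37*(W(y((2 - 3)*6, 6)) + p(-2))*(-7) = -37*((-220 + 2) + 7*(-2)**2)*(-7) = -37*(-218 + 7*4)*(-7) = -37*(-218 + 28)*(-7) = -37*(-190)*(-7) = 7030*(-7) = -49210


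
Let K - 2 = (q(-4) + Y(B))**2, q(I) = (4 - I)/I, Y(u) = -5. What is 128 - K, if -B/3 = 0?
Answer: 77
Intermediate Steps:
B = 0 (B = -3*0 = 0)
q(I) = (4 - I)/I
K = 51 (K = 2 + ((4 - 1*(-4))/(-4) - 5)**2 = 2 + (-(4 + 4)/4 - 5)**2 = 2 + (-1/4*8 - 5)**2 = 2 + (-2 - 5)**2 = 2 + (-7)**2 = 2 + 49 = 51)
128 - K = 128 - 1*51 = 128 - 51 = 77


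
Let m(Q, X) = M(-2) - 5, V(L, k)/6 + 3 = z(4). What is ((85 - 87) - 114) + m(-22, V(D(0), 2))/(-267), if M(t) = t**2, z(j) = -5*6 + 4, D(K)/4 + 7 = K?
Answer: -30971/267 ≈ -116.00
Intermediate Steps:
D(K) = -28 + 4*K
z(j) = -26 (z(j) = -30 + 4 = -26)
V(L, k) = -174 (V(L, k) = -18 + 6*(-26) = -18 - 156 = -174)
m(Q, X) = -1 (m(Q, X) = (-2)**2 - 5 = 4 - 5 = -1)
((85 - 87) - 114) + m(-22, V(D(0), 2))/(-267) = ((85 - 87) - 114) - 1/(-267) = (-2 - 114) - 1*(-1/267) = -116 + 1/267 = -30971/267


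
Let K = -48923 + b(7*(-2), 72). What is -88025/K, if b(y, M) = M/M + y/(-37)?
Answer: 130277/72404 ≈ 1.7993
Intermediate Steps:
b(y, M) = 1 - y/37 (b(y, M) = 1 + y*(-1/37) = 1 - y/37)
K = -1810100/37 (K = -48923 + (1 - 7*(-2)/37) = -48923 + (1 - 1/37*(-14)) = -48923 + (1 + 14/37) = -48923 + 51/37 = -1810100/37 ≈ -48922.)
-88025/K = -88025/(-1810100/37) = -88025*(-37/1810100) = 130277/72404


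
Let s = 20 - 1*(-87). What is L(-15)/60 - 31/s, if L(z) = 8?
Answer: -251/1605 ≈ -0.15639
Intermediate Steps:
s = 107 (s = 20 + 87 = 107)
L(-15)/60 - 31/s = 8/60 - 31/107 = 8*(1/60) - 31*1/107 = 2/15 - 31/107 = -251/1605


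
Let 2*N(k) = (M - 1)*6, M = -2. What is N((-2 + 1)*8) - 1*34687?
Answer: -34696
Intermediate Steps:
N(k) = -9 (N(k) = ((-2 - 1)*6)/2 = (-3*6)/2 = (½)*(-18) = -9)
N((-2 + 1)*8) - 1*34687 = -9 - 1*34687 = -9 - 34687 = -34696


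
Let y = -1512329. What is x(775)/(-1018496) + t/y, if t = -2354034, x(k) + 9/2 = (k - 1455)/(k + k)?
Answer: 743250321363539/477493321527040 ≈ 1.5566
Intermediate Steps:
x(k) = -9/2 + (-1455 + k)/(2*k) (x(k) = -9/2 + (k - 1455)/(k + k) = -9/2 + (-1455 + k)/((2*k)) = -9/2 + (-1455 + k)*(1/(2*k)) = -9/2 + (-1455 + k)/(2*k))
x(775)/(-1018496) + t/y = (-4 - 1455/2/775)/(-1018496) - 2354034/(-1512329) = (-4 - 1455/2*1/775)*(-1/1018496) - 2354034*(-1/1512329) = (-4 - 291/310)*(-1/1018496) + 2354034/1512329 = -1531/310*(-1/1018496) + 2354034/1512329 = 1531/315733760 + 2354034/1512329 = 743250321363539/477493321527040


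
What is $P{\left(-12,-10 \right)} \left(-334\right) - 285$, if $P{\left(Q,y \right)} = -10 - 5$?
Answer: $4725$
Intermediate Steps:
$P{\left(Q,y \right)} = -15$
$P{\left(-12,-10 \right)} \left(-334\right) - 285 = \left(-15\right) \left(-334\right) - 285 = 5010 - 285 = 4725$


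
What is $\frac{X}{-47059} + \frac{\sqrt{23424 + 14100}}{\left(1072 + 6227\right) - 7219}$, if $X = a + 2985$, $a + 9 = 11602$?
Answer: $- \frac{14578}{47059} + \frac{\sqrt{9381}}{40} \approx 2.1116$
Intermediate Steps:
$a = 11593$ ($a = -9 + 11602 = 11593$)
$X = 14578$ ($X = 11593 + 2985 = 14578$)
$\frac{X}{-47059} + \frac{\sqrt{23424 + 14100}}{\left(1072 + 6227\right) - 7219} = \frac{14578}{-47059} + \frac{\sqrt{23424 + 14100}}{\left(1072 + 6227\right) - 7219} = 14578 \left(- \frac{1}{47059}\right) + \frac{\sqrt{37524}}{7299 - 7219} = - \frac{14578}{47059} + \frac{2 \sqrt{9381}}{80} = - \frac{14578}{47059} + 2 \sqrt{9381} \cdot \frac{1}{80} = - \frac{14578}{47059} + \frac{\sqrt{9381}}{40}$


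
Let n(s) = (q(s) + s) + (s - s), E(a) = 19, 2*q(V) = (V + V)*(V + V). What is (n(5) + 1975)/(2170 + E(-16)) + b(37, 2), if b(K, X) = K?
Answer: 83023/2189 ≈ 37.927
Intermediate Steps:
q(V) = 2*V² (q(V) = ((V + V)*(V + V))/2 = ((2*V)*(2*V))/2 = (4*V²)/2 = 2*V²)
n(s) = s + 2*s² (n(s) = (2*s² + s) + (s - s) = (s + 2*s²) + 0 = s + 2*s²)
(n(5) + 1975)/(2170 + E(-16)) + b(37, 2) = (5*(1 + 2*5) + 1975)/(2170 + 19) + 37 = (5*(1 + 10) + 1975)/2189 + 37 = (5*11 + 1975)*(1/2189) + 37 = (55 + 1975)*(1/2189) + 37 = 2030*(1/2189) + 37 = 2030/2189 + 37 = 83023/2189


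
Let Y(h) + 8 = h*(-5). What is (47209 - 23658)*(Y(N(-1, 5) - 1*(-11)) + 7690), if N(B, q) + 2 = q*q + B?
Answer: 177032867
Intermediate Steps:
N(B, q) = -2 + B + q**2 (N(B, q) = -2 + (q*q + B) = -2 + (q**2 + B) = -2 + (B + q**2) = -2 + B + q**2)
Y(h) = -8 - 5*h (Y(h) = -8 + h*(-5) = -8 - 5*h)
(47209 - 23658)*(Y(N(-1, 5) - 1*(-11)) + 7690) = (47209 - 23658)*((-8 - 5*((-2 - 1 + 5**2) - 1*(-11))) + 7690) = 23551*((-8 - 5*((-2 - 1 + 25) + 11)) + 7690) = 23551*((-8 - 5*(22 + 11)) + 7690) = 23551*((-8 - 5*33) + 7690) = 23551*((-8 - 165) + 7690) = 23551*(-173 + 7690) = 23551*7517 = 177032867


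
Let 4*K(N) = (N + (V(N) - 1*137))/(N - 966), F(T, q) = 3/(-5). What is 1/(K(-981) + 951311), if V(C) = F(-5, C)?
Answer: 38940/37044055933 ≈ 1.0512e-6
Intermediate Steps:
F(T, q) = -3/5 (F(T, q) = 3*(-1/5) = -3/5)
V(C) = -3/5
K(N) = (-688/5 + N)/(4*(-966 + N)) (K(N) = ((N + (-3/5 - 1*137))/(N - 966))/4 = ((N + (-3/5 - 137))/(-966 + N))/4 = ((N - 688/5)/(-966 + N))/4 = ((-688/5 + N)/(-966 + N))/4 = (-688/5 + N)/(4*(-966 + N)))
1/(K(-981) + 951311) = 1/((-688 + 5*(-981))/(20*(-966 - 981)) + 951311) = 1/((1/20)*(-688 - 4905)/(-1947) + 951311) = 1/((1/20)*(-1/1947)*(-5593) + 951311) = 1/(5593/38940 + 951311) = 1/(37044055933/38940) = 38940/37044055933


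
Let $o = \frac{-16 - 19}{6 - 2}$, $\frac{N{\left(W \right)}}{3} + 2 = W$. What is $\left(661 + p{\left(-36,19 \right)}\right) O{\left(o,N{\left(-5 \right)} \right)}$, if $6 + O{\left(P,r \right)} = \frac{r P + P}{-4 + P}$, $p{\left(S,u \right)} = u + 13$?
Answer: $- \frac{232386}{17} \approx -13670.0$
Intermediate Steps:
$N{\left(W \right)} = -6 + 3 W$
$o = - \frac{35}{4} \approx -8.75$
$p{\left(S,u \right)} = 13 + u$
$O{\left(P,r \right)} = -6 + \frac{P + P r}{-4 + P}$ ($O{\left(P,r \right)} = -6 + \frac{r P + P}{-4 + P} = -6 + \frac{P r + P}{-4 + P} = -6 + \frac{P + P r}{-4 + P}$)
$\left(661 + p{\left(-36,19 \right)}\right) O{\left(o,N{\left(-5 \right)} \right)} = \left(661 + \left(13 + 19\right)\right) \frac{24 - - \frac{175}{4} - \frac{35 \left(-6 + 3 \left(-5\right)\right)}{4}}{-4 - \frac{35}{4}} = \left(661 + 32\right) \frac{24 + \frac{175}{4} - \frac{35 \left(-6 - 15\right)}{4}}{- \frac{51}{4}} = 693 \left(- \frac{4 \left(24 + \frac{175}{4} - - \frac{735}{4}\right)}{51}\right) = 693 \left(- \frac{4 \left(24 + \frac{175}{4} + \frac{735}{4}\right)}{51}\right) = 693 \left(\left(- \frac{4}{51}\right) \frac{503}{2}\right) = 693 \left(- \frac{1006}{51}\right) = - \frac{232386}{17}$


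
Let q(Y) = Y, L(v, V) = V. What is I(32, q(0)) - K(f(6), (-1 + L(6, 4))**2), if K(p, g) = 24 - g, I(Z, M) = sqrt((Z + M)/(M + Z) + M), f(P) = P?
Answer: -14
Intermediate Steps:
I(Z, M) = sqrt(1 + M) (I(Z, M) = sqrt((M + Z)/(M + Z) + M) = sqrt(1 + M))
I(32, q(0)) - K(f(6), (-1 + L(6, 4))**2) = sqrt((0 + 32 + 0*(0 + 32))/(0 + 32)) - (24 - (-1 + 4)**2) = sqrt((0 + 32 + 0*32)/32) - (24 - 1*3**2) = sqrt((0 + 32 + 0)/32) - (24 - 1*9) = sqrt((1/32)*32) - (24 - 9) = sqrt(1) - 1*15 = 1 - 15 = -14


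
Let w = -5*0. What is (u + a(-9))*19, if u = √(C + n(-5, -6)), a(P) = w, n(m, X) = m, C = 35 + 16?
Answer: 19*√46 ≈ 128.86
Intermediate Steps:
C = 51
w = 0
a(P) = 0
u = √46 (u = √(51 - 5) = √46 ≈ 6.7823)
(u + a(-9))*19 = (√46 + 0)*19 = √46*19 = 19*√46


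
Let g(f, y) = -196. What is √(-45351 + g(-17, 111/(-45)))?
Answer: I*√45547 ≈ 213.42*I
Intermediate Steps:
√(-45351 + g(-17, 111/(-45))) = √(-45351 - 196) = √(-45547) = I*√45547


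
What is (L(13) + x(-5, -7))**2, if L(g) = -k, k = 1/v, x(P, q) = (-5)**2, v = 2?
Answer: 2401/4 ≈ 600.25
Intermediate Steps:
x(P, q) = 25
k = 1/2 ≈ 0.50000
L(g) = -1/2 (L(g) = -1*1/2 = -1/2)
(L(13) + x(-5, -7))**2 = (-1/2 + 25)**2 = (49/2)**2 = 2401/4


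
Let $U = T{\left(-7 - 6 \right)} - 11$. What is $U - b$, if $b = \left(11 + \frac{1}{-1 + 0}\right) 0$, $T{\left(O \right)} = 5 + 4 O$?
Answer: $-58$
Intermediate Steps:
$b = 0$ ($b = \left(11 + \frac{1}{-1}\right) 0 = \left(11 - 1\right) 0 = 10 \cdot 0 = 0$)
$U = -58$ ($U = \left(5 + 4 \left(-7 - 6\right)\right) - 11 = \left(5 + 4 \left(-13\right)\right) - 11 = \left(5 - 52\right) - 11 = -47 - 11 = -58$)
$U - b = -58 - 0 = -58 + 0 = -58$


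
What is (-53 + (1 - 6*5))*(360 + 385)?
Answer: -61090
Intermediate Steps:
(-53 + (1 - 6*5))*(360 + 385) = (-53 + (1 - 30))*745 = (-53 - 29)*745 = -82*745 = -61090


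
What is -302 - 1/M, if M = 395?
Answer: -119291/395 ≈ -302.00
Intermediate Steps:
-302 - 1/M = -302 - 1/395 = -119291/395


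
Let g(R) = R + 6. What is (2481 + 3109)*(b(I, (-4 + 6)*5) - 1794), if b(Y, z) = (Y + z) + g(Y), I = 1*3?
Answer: -9905480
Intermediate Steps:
g(R) = 6 + R
I = 3
b(Y, z) = 6 + z + 2*Y (b(Y, z) = (Y + z) + (6 + Y) = 6 + z + 2*Y)
(2481 + 3109)*(b(I, (-4 + 6)*5) - 1794) = (2481 + 3109)*((6 + (-4 + 6)*5 + 2*3) - 1794) = 5590*((6 + 2*5 + 6) - 1794) = 5590*((6 + 10 + 6) - 1794) = 5590*(22 - 1794) = 5590*(-1772) = -9905480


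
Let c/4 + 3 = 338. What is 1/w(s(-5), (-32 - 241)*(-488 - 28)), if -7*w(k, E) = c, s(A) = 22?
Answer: -7/1340 ≈ -0.0052239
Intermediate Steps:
c = 1340 (c = -12 + 4*338 = -12 + 1352 = 1340)
w(k, E) = -1340/7 (w(k, E) = -⅐*1340 = -1340/7)
1/w(s(-5), (-32 - 241)*(-488 - 28)) = 1/(-1340/7) = -7/1340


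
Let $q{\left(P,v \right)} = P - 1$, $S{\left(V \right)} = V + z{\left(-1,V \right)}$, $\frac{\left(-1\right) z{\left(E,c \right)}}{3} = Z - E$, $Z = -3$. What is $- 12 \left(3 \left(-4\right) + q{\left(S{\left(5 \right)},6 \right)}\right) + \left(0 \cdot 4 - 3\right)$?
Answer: $21$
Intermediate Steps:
$z{\left(E,c \right)} = 9 + 3 E$ ($z{\left(E,c \right)} = - 3 \left(-3 - E\right) = 9 + 3 E$)
$S{\left(V \right)} = 6 + V$ ($S{\left(V \right)} = V + \left(9 + 3 \left(-1\right)\right) = V + \left(9 - 3\right) = V + 6 = 6 + V$)
$q{\left(P,v \right)} = -1 + P$ ($q{\left(P,v \right)} = P - 1 = -1 + P$)
$- 12 \left(3 \left(-4\right) + q{\left(S{\left(5 \right)},6 \right)}\right) + \left(0 \cdot 4 - 3\right) = - 12 \left(3 \left(-4\right) + \left(-1 + \left(6 + 5\right)\right)\right) + \left(0 \cdot 4 - 3\right) = - 12 \left(-12 + \left(-1 + 11\right)\right) + \left(0 - 3\right) = - 12 \left(-12 + 10\right) - 3 = \left(-12\right) \left(-2\right) - 3 = 24 - 3 = 21$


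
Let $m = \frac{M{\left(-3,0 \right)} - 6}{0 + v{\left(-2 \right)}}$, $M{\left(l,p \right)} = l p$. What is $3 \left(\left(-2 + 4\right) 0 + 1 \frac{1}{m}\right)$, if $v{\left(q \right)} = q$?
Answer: $1$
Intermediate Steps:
$m = 3$ ($m = \frac{\left(-3\right) 0 - 6}{0 - 2} = \frac{0 - 6}{-2} = \left(-6\right) \left(- \frac{1}{2}\right) = 3$)
$3 \left(\left(-2 + 4\right) 0 + 1 \frac{1}{m}\right) = 3 \left(\left(-2 + 4\right) 0 + 1 \cdot \frac{1}{3}\right) = 3 \left(2 \cdot 0 + 1 \cdot \frac{1}{3}\right) = 3 \left(0 + \frac{1}{3}\right) = 3 \cdot \frac{1}{3} = 1$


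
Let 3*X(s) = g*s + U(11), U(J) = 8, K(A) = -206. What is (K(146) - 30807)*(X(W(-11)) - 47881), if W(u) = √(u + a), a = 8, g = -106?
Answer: 4454552255/3 + 3287378*I*√3/3 ≈ 1.4849e+9 + 1.898e+6*I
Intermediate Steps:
W(u) = √(8 + u) (W(u) = √(u + 8) = √(8 + u))
X(s) = 8/3 - 106*s/3 (X(s) = (-106*s + 8)/3 = (8 - 106*s)/3 = 8/3 - 106*s/3)
(K(146) - 30807)*(X(W(-11)) - 47881) = (-206 - 30807)*((8/3 - 106*√(8 - 11)/3) - 47881) = -31013*((8/3 - 106*I*√3/3) - 47881) = -31013*(-143635/3 - 106*I*√3/3) = 4454552255/3 + 3287378*I*√3/3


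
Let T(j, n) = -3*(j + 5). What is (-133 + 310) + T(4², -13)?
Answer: 114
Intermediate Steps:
T(j, n) = -15 - 3*j (T(j, n) = -3*(5 + j) = -15 - 3*j)
(-133 + 310) + T(4², -13) = (-133 + 310) + (-15 - 3*4²) = 177 + (-15 - 3*16) = 177 + (-15 - 48) = 177 - 63 = 114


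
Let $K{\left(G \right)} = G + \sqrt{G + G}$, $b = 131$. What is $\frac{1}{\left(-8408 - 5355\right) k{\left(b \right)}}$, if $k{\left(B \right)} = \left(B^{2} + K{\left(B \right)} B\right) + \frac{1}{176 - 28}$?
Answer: $- \frac{751789236}{353770082024186323} + \frac{2869424 \sqrt{262}}{353770082024186323} \approx -1.9938 \cdot 10^{-9}$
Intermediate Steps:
$K{\left(G \right)} = G + \sqrt{2} \sqrt{G}$ ($K{\left(G \right)} = G + \sqrt{2 G} = G + \sqrt{2} \sqrt{G}$)
$k{\left(B \right)} = \frac{1}{148} + B^{2} + B \left(B + \sqrt{2} \sqrt{B}\right)$ ($k{\left(B \right)} = \left(B^{2} + \left(B + \sqrt{2} \sqrt{B}\right) B\right) + \frac{1}{176 - 28} = \left(B^{2} + B \left(B + \sqrt{2} \sqrt{B}\right)\right) + \frac{1}{148} = \frac{1}{148} + B^{2} + B \left(B + \sqrt{2} \sqrt{B}\right)$)
$\frac{1}{\left(-8408 - 5355\right) k{\left(b \right)}} = \frac{1}{\left(-8408 - 5355\right) \left(\frac{1}{148} + 2 \cdot 131^{2} + \sqrt{2} \cdot 131^{\frac{3}{2}}\right)} = \frac{1}{\left(-13763\right) \left(\frac{1}{148} + 2 \cdot 17161 + \sqrt{2} \cdot 131 \sqrt{131}\right)} = - \frac{1}{13763 \left(\frac{1}{148} + 34322 + 131 \sqrt{262}\right)} = - \frac{1}{13763 \left(\frac{5079657}{148} + 131 \sqrt{262}\right)}$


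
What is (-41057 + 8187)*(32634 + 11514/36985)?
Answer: -7934686546296/7397 ≈ -1.0727e+9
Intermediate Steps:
(-41057 + 8187)*(32634 + 11514/36985) = -32870*(32634 + 11514*(1/36985)) = -32870*(32634 + 11514/36985) = -32870*1206980004/36985 = -7934686546296/7397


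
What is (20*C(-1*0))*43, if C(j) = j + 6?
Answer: 5160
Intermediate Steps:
C(j) = 6 + j
(20*C(-1*0))*43 = (20*(6 - 1*0))*43 = (20*(6 + 0))*43 = (20*6)*43 = 120*43 = 5160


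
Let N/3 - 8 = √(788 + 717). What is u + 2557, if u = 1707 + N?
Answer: 4288 + 3*√1505 ≈ 4404.4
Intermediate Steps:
N = 24 + 3*√1505 (N = 24 + 3*√(788 + 717) = 24 + 3*√1505 ≈ 140.38)
u = 1731 + 3*√1505 (u = 1707 + (24 + 3*√1505) = 1731 + 3*√1505 ≈ 1847.4)
u + 2557 = (1731 + 3*√1505) + 2557 = 4288 + 3*√1505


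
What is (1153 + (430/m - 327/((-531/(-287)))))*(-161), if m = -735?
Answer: -64875548/413 ≈ -1.5708e+5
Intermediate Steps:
(1153 + (430/m - 327/((-531/(-287)))))*(-161) = (1153 + (430/(-735) - 327/((-531/(-287)))))*(-161) = (1153 + (430*(-1/735) - 327/((-531*(-1/287)))))*(-161) = (1153 + (-86/147 - 327/531/287))*(-161) = (1153 + (-86/147 - 327*287/531))*(-161) = (1153 + (-86/147 - 31283/177))*(-161) = (1153 - 512647/2891)*(-161) = (2820676/2891)*(-161) = -64875548/413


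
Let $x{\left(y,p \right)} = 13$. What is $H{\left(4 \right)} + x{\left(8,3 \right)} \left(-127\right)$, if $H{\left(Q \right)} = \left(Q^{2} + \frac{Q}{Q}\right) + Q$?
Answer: $-1630$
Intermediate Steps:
$H{\left(Q \right)} = 1 + Q + Q^{2}$ ($H{\left(Q \right)} = \left(Q^{2} + 1\right) + Q = \left(1 + Q^{2}\right) + Q = 1 + Q + Q^{2}$)
$H{\left(4 \right)} + x{\left(8,3 \right)} \left(-127\right) = \left(1 + 4 + 4^{2}\right) + 13 \left(-127\right) = \left(1 + 4 + 16\right) - 1651 = 21 - 1651 = -1630$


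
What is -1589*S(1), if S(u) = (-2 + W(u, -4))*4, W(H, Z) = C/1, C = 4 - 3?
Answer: 6356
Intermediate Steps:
C = 1
W(H, Z) = 1 (W(H, Z) = 1/1 = 1*1 = 1)
S(u) = -4 (S(u) = (-2 + 1)*4 = -1*4 = -4)
-1589*S(1) = -1589*(-4) = 6356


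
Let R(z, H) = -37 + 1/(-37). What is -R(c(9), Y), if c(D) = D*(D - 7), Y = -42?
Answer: 1370/37 ≈ 37.027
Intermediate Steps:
c(D) = D*(-7 + D)
R(z, H) = -1370/37 (R(z, H) = -37 - 1/37 = -1370/37)
-R(c(9), Y) = -1*(-1370/37) = 1370/37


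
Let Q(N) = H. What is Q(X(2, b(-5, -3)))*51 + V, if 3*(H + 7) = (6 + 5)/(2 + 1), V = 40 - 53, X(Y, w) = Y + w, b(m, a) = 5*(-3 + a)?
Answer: -923/3 ≈ -307.67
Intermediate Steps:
b(m, a) = -15 + 5*a
V = -13
H = -52/9 (H = -7 + ((6 + 5)/(2 + 1))/3 = -7 + (11/3)/3 = -7 + (11*(⅓))/3 = -7 + (⅓)*(11/3) = -7 + 11/9 = -52/9 ≈ -5.7778)
Q(N) = -52/9
Q(X(2, b(-5, -3)))*51 + V = -52/9*51 - 13 = -884/3 - 13 = -923/3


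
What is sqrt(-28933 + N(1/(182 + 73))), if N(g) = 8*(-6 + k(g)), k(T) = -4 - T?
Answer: I*sqrt(1886572365)/255 ≈ 170.33*I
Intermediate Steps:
N(g) = -80 - 8*g (N(g) = 8*(-6 + (-4 - g)) = 8*(-10 - g) = -80 - 8*g)
sqrt(-28933 + N(1/(182 + 73))) = sqrt(-28933 + (-80 - 8/(182 + 73))) = sqrt(-28933 + (-80 - 8/255)) = sqrt(-28933 - 20408/255) = sqrt(-7398323/255) = I*sqrt(1886572365)/255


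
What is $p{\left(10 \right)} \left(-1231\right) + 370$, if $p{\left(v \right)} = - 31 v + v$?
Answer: $369670$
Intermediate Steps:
$p{\left(v \right)} = - 30 v$
$p{\left(10 \right)} \left(-1231\right) + 370 = \left(-30\right) 10 \left(-1231\right) + 370 = \left(-300\right) \left(-1231\right) + 370 = 369300 + 370 = 369670$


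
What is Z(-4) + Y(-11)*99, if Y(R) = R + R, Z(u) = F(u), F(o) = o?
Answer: -2182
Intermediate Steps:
Z(u) = u
Y(R) = 2*R
Z(-4) + Y(-11)*99 = -4 + (2*(-11))*99 = -4 - 22*99 = -4 - 2178 = -2182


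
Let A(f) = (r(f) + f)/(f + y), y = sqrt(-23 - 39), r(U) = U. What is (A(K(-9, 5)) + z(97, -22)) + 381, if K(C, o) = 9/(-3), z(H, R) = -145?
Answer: 16774/71 + 6*I*sqrt(62)/71 ≈ 236.25 + 0.66541*I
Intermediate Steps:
y = I*sqrt(62) (y = sqrt(-62) = I*sqrt(62) ≈ 7.874*I)
K(C, o) = -3 (K(C, o) = 9*(-1/3) = -3)
A(f) = 2*f/(f + I*sqrt(62)) (A(f) = (f + f)/(f + I*sqrt(62)) = (2*f)/(f + I*sqrt(62)) = 2*f/(f + I*sqrt(62)))
(A(K(-9, 5)) + z(97, -22)) + 381 = (2*(-3)/(-3 + I*sqrt(62)) - 145) + 381 = (-6/(-3 + I*sqrt(62)) - 145) + 381 = (-145 - 6/(-3 + I*sqrt(62))) + 381 = 236 - 6/(-3 + I*sqrt(62))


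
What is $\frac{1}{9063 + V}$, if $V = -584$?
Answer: $\frac{1}{8479} \approx 0.00011794$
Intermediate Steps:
$\frac{1}{9063 + V} = \frac{1}{9063 - 584} = \frac{1}{8479}$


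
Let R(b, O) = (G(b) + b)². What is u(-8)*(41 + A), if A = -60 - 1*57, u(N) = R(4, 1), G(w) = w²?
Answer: -30400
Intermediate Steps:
R(b, O) = (b + b²)² (R(b, O) = (b² + b)² = (b + b²)²)
u(N) = 400 (u(N) = 4²*(1 + 4)² = 16*5² = 16*25 = 400)
A = -117 (A = -60 - 57 = -117)
u(-8)*(41 + A) = 400*(41 - 117) = 400*(-76) = -30400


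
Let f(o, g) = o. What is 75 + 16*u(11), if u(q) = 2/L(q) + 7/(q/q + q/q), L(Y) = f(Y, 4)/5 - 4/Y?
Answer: 14991/101 ≈ 148.43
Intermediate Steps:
L(Y) = -4/Y + Y/5 (L(Y) = Y/5 - 4/Y = -4/Y + Y/5)
u(q) = 7/2 + 2/(-4/q + q/5) (u(q) = 2/(-4/q + q/5) + 7/(q/q + q/q) = 2/(-4/q + q/5) + 7/(1 + 1) = 2/(-4/q + q/5) + 7/2 = 7/2 + 2/(-4/q + q/5))
75 + 16*u(11) = 75 + 16*((-140 + 7*11**2 + 20*11)/(2*(-20 + 11**2))) = 75 + 16*((-140 + 7*121 + 220)/(2*(-20 + 121))) = 75 + 16*((1/2)*(-140 + 847 + 220)/101) = 75 + 16*((1/2)*(1/101)*927) = 75 + 16*(927/202) = 75 + 7416/101 = 14991/101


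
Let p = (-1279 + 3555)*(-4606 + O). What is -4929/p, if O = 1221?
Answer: 4929/7704260 ≈ 0.00063978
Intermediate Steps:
p = -7704260 (p = (-1279 + 3555)*(-4606 + 1221) = 2276*(-3385) = -7704260)
-4929/p = -4929/(-7704260) = -4929*(-1/7704260) = 4929/7704260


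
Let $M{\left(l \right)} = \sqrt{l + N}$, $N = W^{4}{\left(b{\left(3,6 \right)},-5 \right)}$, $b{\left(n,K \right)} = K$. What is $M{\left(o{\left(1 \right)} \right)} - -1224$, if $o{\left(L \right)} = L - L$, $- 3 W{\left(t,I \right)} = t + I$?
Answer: $\frac{11017}{9} \approx 1224.1$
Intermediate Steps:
$W{\left(t,I \right)} = - \frac{I}{3} - \frac{t}{3}$ ($W{\left(t,I \right)} = - \frac{t + I}{3} = - \frac{I + t}{3} = - \frac{I}{3} - \frac{t}{3}$)
$N = \frac{1}{81}$ ($N = \left(\left(- \frac{1}{3}\right) \left(-5\right) - 2\right)^{4} = \left(\frac{5}{3} - 2\right)^{4} = \left(- \frac{1}{3}\right)^{4} = \frac{1}{81} \approx 0.012346$)
$o{\left(L \right)} = 0$
$M{\left(l \right)} = \sqrt{\frac{1}{81} + l}$ ($M{\left(l \right)} = \sqrt{l + \frac{1}{81}} = \sqrt{\frac{1}{81} + l}$)
$M{\left(o{\left(1 \right)} \right)} - -1224 = \frac{\sqrt{1 + 81 \cdot 0}}{9} - -1224 = \frac{\sqrt{1 + 0}}{9} + 1224 = \frac{\sqrt{1}}{9} + 1224 = \frac{1}{9} \cdot 1 + 1224 = \frac{1}{9} + 1224 = \frac{11017}{9}$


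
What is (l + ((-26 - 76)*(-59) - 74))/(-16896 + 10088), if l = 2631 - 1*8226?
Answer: -349/6808 ≈ -0.051263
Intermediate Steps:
l = -5595 (l = 2631 - 8226 = -5595)
(l + ((-26 - 76)*(-59) - 74))/(-16896 + 10088) = (-5595 + ((-26 - 76)*(-59) - 74))/(-16896 + 10088) = (-5595 + (-102*(-59) - 74))/(-6808) = (-5595 + (6018 - 74))*(-1/6808) = (-5595 + 5944)*(-1/6808) = 349*(-1/6808) = -349/6808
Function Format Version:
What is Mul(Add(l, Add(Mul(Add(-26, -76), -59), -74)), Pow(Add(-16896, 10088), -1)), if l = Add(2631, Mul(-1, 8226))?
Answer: Rational(-349, 6808) ≈ -0.051263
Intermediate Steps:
l = -5595 (l = Add(2631, -8226) = -5595)
Mul(Add(l, Add(Mul(Add(-26, -76), -59), -74)), Pow(Add(-16896, 10088), -1)) = Mul(Add(-5595, Add(Mul(Add(-26, -76), -59), -74)), Pow(Add(-16896, 10088), -1)) = Mul(Add(-5595, Add(Mul(-102, -59), -74)), Pow(-6808, -1)) = Mul(Add(-5595, Add(6018, -74)), Rational(-1, 6808)) = Mul(Add(-5595, 5944), Rational(-1, 6808)) = Mul(349, Rational(-1, 6808)) = Rational(-349, 6808)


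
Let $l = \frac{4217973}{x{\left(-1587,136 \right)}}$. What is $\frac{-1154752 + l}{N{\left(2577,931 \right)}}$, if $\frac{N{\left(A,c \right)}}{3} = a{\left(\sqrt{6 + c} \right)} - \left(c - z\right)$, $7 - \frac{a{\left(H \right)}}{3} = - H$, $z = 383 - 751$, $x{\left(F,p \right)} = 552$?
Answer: $\frac{14985854767}{49828764} + \frac{211068377 \sqrt{937}}{298972584} \approx 322.36$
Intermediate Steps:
$l = \frac{1405991}{184}$ ($l = \frac{4217973}{552} = 4217973 \cdot \frac{1}{552} = \frac{1405991}{184} \approx 7641.3$)
$z = -368$
$a{\left(H \right)} = 21 + 3 H$ ($a{\left(H \right)} = 21 - 3 \left(- H\right) = 21 + 3 H$)
$N{\left(A,c \right)} = -1041 - 3 c + 9 \sqrt{6 + c}$ ($N{\left(A,c \right)} = 3 \left(\left(21 + 3 \sqrt{6 + c}\right) - \left(368 + c\right)\right) = 3 \left(-347 - c + 3 \sqrt{6 + c}\right) = -1041 - 3 c + 9 \sqrt{6 + c}$)
$\frac{-1154752 + l}{N{\left(2577,931 \right)}} = \frac{-1154752 + \frac{1405991}{184}}{-1041 - 2793 + 9 \sqrt{6 + 931}} = - \frac{211068377}{184 \left(-1041 - 2793 + 9 \sqrt{937}\right)} = - \frac{211068377}{184 \left(-3834 + 9 \sqrt{937}\right)}$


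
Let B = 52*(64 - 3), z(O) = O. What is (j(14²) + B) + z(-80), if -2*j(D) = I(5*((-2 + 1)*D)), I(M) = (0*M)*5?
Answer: 3092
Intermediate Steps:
B = 3172 (B = 52*61 = 3172)
I(M) = 0 (I(M) = 0*5 = 0)
j(D) = 0 (j(D) = -½*0 = 0)
(j(14²) + B) + z(-80) = (0 + 3172) - 80 = 3172 - 80 = 3092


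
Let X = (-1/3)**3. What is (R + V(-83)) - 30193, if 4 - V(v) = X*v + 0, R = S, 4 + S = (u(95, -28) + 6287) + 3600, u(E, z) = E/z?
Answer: -15356225/756 ≈ -20312.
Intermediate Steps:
X = -1/27 (X = (-1*1/3)**3 = (-1/3)**3 = -1/27 ≈ -0.037037)
S = 276629/28 (S = -4 + ((95/(-28) + 6287) + 3600) = -4 + ((95*(-1/28) + 6287) + 3600) = -4 + ((-95/28 + 6287) + 3600) = -4 + (175941/28 + 3600) = -4 + 276741/28 = 276629/28 ≈ 9879.6)
R = 276629/28 ≈ 9879.6
V(v) = 4 + v/27 (V(v) = 4 - (-v/27 + 0) = 4 - (-1)*v/27 = 4 + v/27)
(R + V(-83)) - 30193 = (276629/28 + (4 + (1/27)*(-83))) - 30193 = (276629/28 + (4 - 83/27)) - 30193 = (276629/28 + 25/27) - 30193 = 7469683/756 - 30193 = -15356225/756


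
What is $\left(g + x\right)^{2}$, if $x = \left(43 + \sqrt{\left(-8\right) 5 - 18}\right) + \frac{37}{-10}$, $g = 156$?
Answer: $\frac{3808409}{100} + \frac{1953 i \sqrt{58}}{5} \approx 38084.0 + 2974.7 i$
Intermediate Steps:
$x = \frac{393}{10} + i \sqrt{58}$ ($x = \left(43 + \sqrt{-40 - 18}\right) + 37 \left(- \frac{1}{10}\right) = \left(43 + \sqrt{-58}\right) - \frac{37}{10} = \left(43 + i \sqrt{58}\right) - \frac{37}{10} = \frac{393}{10} + i \sqrt{58} \approx 39.3 + 7.6158 i$)
$\left(g + x\right)^{2} = \left(156 + \left(\frac{393}{10} + i \sqrt{58}\right)\right)^{2} = \left(\frac{1953}{10} + i \sqrt{58}\right)^{2}$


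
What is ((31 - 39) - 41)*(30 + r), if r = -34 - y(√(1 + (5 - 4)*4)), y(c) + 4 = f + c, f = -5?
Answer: -245 + 49*√5 ≈ -135.43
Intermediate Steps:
y(c) = -9 + c (y(c) = -4 + (-5 + c) = -9 + c)
r = -25 - √5 (r = -34 - (-9 + √(1 + (5 - 4)*4)) = -34 - (-9 + √(1 + 1*4)) = -34 - (-9 + √(1 + 4)) = -34 - (-9 + √5) = -34 + (9 - √5) = -25 - √5 ≈ -27.236)
((31 - 39) - 41)*(30 + r) = ((31 - 39) - 41)*(30 + (-25 - √5)) = (-8 - 41)*(5 - √5) = -49*(5 - √5) = -245 + 49*√5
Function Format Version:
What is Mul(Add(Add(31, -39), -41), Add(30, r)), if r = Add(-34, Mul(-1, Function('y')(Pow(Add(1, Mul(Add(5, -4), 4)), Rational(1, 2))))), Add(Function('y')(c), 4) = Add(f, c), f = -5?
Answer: Add(-245, Mul(49, Pow(5, Rational(1, 2)))) ≈ -135.43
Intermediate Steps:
Function('y')(c) = Add(-9, c) (Function('y')(c) = Add(-4, Add(-5, c)) = Add(-9, c))
r = Add(-25, Mul(-1, Pow(5, Rational(1, 2)))) (r = Add(-34, Mul(-1, Add(-9, Pow(Add(1, Mul(Add(5, -4), 4)), Rational(1, 2))))) = Add(-34, Mul(-1, Add(-9, Pow(Add(1, Mul(1, 4)), Rational(1, 2))))) = Add(-34, Mul(-1, Add(-9, Pow(Add(1, 4), Rational(1, 2))))) = Add(-34, Mul(-1, Add(-9, Pow(5, Rational(1, 2))))) = Add(-34, Add(9, Mul(-1, Pow(5, Rational(1, 2))))) = Add(-25, Mul(-1, Pow(5, Rational(1, 2)))) ≈ -27.236)
Mul(Add(Add(31, -39), -41), Add(30, r)) = Mul(Add(Add(31, -39), -41), Add(30, Add(-25, Mul(-1, Pow(5, Rational(1, 2)))))) = Mul(Add(-8, -41), Add(5, Mul(-1, Pow(5, Rational(1, 2))))) = Mul(-49, Add(5, Mul(-1, Pow(5, Rational(1, 2))))) = Add(-245, Mul(49, Pow(5, Rational(1, 2))))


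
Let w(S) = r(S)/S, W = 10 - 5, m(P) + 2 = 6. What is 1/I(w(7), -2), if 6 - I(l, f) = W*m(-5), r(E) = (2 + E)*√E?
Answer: -1/14 ≈ -0.071429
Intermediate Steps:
m(P) = 4 (m(P) = -2 + 6 = 4)
r(E) = √E*(2 + E)
W = 5
w(S) = (2 + S)/√S (w(S) = (√S*(2 + S))/S = (2 + S)/√S)
I(l, f) = -14 (I(l, f) = 6 - 5*4 = 6 - 1*20 = 6 - 20 = -14)
1/I(w(7), -2) = 1/(-14) = -1/14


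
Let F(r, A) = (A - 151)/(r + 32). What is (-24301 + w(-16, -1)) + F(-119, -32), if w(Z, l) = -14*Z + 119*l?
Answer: -701623/29 ≈ -24194.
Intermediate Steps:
F(r, A) = (-151 + A)/(32 + r)
(-24301 + w(-16, -1)) + F(-119, -32) = (-24301 + (-14*(-16) + 119*(-1))) + (-151 - 32)/(32 - 119) = (-24301 + (224 - 119)) - 183/(-87) = (-24301 + 105) - 1/87*(-183) = -24196 + 61/29 = -701623/29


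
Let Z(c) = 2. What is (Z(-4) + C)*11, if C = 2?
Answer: 44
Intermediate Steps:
(Z(-4) + C)*11 = (2 + 2)*11 = 4*11 = 44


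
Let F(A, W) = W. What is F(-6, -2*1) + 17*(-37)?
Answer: -631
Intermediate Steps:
F(-6, -2*1) + 17*(-37) = -2*1 + 17*(-37) = -2 - 629 = -631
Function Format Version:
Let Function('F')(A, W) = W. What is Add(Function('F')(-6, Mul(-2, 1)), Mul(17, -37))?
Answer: -631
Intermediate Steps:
Add(Function('F')(-6, Mul(-2, 1)), Mul(17, -37)) = Add(Mul(-2, 1), Mul(17, -37)) = Add(-2, -629) = -631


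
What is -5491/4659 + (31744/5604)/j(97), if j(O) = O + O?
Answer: -242574505/211048041 ≈ -1.1494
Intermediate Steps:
j(O) = 2*O
-5491/4659 + (31744/5604)/j(97) = -5491/4659 + (31744/5604)/((2*97)) = -5491*1/4659 + (31744*(1/5604))/194 = -5491/4659 + (7936/1401)*(1/194) = -5491/4659 + 3968/135897 = -242574505/211048041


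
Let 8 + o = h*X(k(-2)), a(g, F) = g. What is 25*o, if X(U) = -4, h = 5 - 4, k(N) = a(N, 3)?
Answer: -300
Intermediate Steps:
k(N) = N
h = 1
o = -12 (o = -8 + 1*(-4) = -8 - 4 = -12)
25*o = 25*(-12) = -300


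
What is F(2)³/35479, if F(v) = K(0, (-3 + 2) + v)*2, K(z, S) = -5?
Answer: -1000/35479 ≈ -0.028186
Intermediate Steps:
F(v) = -10 (F(v) = -5*2 = -10)
F(2)³/35479 = (-10)³/35479 = -1000*1/35479 = -1000/35479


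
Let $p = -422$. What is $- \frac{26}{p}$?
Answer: $\frac{13}{211} \approx 0.061611$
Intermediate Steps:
$- \frac{26}{p} = - \frac{26}{-422} = \left(-26\right) \left(- \frac{1}{422}\right) = \frac{13}{211}$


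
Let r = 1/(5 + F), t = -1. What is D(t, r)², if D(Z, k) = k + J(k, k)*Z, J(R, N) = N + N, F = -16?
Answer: 1/121 ≈ 0.0082645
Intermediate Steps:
J(R, N) = 2*N
r = -1/11 (r = 1/(5 - 16) = 1/(-11) = -1/11 ≈ -0.090909)
D(Z, k) = k + 2*Z*k (D(Z, k) = k + (2*k)*Z = k + 2*Z*k)
D(t, r)² = (-(1 + 2*(-1))/11)² = (-(1 - 2)/11)² = (-1/11*(-1))² = (1/11)² = 1/121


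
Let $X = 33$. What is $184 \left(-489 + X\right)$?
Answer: $-83904$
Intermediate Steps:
$184 \left(-489 + X\right) = 184 \left(-489 + 33\right) = 184 \left(-456\right) = -83904$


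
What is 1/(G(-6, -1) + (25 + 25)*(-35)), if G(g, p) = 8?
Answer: -1/1742 ≈ -0.00057405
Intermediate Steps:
1/(G(-6, -1) + (25 + 25)*(-35)) = 1/(8 + (25 + 25)*(-35)) = 1/(8 + 50*(-35)) = 1/(8 - 1750) = 1/(-1742) = -1/1742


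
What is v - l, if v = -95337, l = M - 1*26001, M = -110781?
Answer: 41445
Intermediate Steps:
l = -136782 (l = -110781 - 1*26001 = -110781 - 26001 = -136782)
v - l = -95337 - 1*(-136782) = -95337 + 136782 = 41445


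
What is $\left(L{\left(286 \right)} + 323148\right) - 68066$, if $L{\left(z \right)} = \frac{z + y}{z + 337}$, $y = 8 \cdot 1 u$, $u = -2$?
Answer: $\frac{158916356}{623} \approx 2.5508 \cdot 10^{5}$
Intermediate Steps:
$y = -16$ ($y = 8 \cdot 1 \left(-2\right) = 8 \left(-2\right) = -16$)
$L{\left(z \right)} = \frac{-16 + z}{337 + z}$ ($L{\left(z \right)} = \frac{z - 16}{z + 337} = \frac{-16 + z}{337 + z}$)
$\left(L{\left(286 \right)} + 323148\right) - 68066 = \left(\frac{-16 + 286}{337 + 286} + 323148\right) - 68066 = \left(\frac{1}{623} \cdot 270 + 323148\right) - 68066 = \left(\frac{270}{623} + 323148\right) - 68066 = \frac{201321474}{623} - 68066 = \frac{158916356}{623}$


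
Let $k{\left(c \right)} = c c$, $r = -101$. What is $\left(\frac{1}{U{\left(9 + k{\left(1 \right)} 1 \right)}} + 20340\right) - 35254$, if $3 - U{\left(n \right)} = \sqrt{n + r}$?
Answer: $- \frac{1491397}{100} + \frac{i \sqrt{91}}{100} \approx -14914.0 + 0.095394 i$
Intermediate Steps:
$k{\left(c \right)} = c^{2}$
$U{\left(n \right)} = 3 - \sqrt{-101 + n}$ ($U{\left(n \right)} = 3 - \sqrt{n - 101} = 3 - \sqrt{-101 + n}$)
$\left(\frac{1}{U{\left(9 + k{\left(1 \right)} 1 \right)}} + 20340\right) - 35254 = \left(\frac{1}{3 - \sqrt{-101 + \left(9 + 1^{2} \cdot 1\right)}} + 20340\right) - 35254 = \left(\frac{1}{3 - \sqrt{-101 + \left(9 + 1 \cdot 1\right)}} + 20340\right) - 35254 = \left(\frac{1}{3 - \sqrt{-101 + \left(9 + 1\right)}} + 20340\right) - 35254 = \left(\frac{1}{3 - \sqrt{-101 + 10}} + 20340\right) - 35254 = \left(\frac{1}{3 - \sqrt{-91}} + 20340\right) - 35254 = \left(\frac{1}{3 - i \sqrt{91}} + 20340\right) - 35254 = \left(20340 + \frac{1}{3 - i \sqrt{91}}\right) - 35254 = -14914 + \frac{1}{3 - i \sqrt{91}}$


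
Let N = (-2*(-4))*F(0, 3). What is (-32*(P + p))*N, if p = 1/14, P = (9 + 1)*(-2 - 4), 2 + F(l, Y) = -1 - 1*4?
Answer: -107392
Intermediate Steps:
F(l, Y) = -7 (F(l, Y) = -2 + (-1 - 1*4) = -2 + (-1 - 4) = -2 - 5 = -7)
N = -56 (N = -2*(-4)*(-7) = 8*(-7) = -56)
P = -60 (P = 10*(-6) = -60)
p = 1/14 ≈ 0.071429
(-32*(P + p))*N = -32*(-60 + 1/14)*(-56) = -32*(-839/14)*(-56) = (13424/7)*(-56) = -107392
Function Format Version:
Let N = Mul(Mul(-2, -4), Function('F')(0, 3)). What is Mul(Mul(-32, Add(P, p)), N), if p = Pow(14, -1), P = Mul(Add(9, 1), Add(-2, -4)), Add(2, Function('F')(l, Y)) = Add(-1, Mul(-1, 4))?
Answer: -107392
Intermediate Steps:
Function('F')(l, Y) = -7 (Function('F')(l, Y) = Add(-2, Add(-1, Mul(-1, 4))) = Add(-2, Add(-1, -4)) = Add(-2, -5) = -7)
N = -56 (N = Mul(Mul(-2, -4), -7) = Mul(8, -7) = -56)
P = -60 (P = Mul(10, -6) = -60)
p = Rational(1, 14) ≈ 0.071429
Mul(Mul(-32, Add(P, p)), N) = Mul(Mul(-32, Add(-60, Rational(1, 14))), -56) = Mul(Mul(-32, Rational(-839, 14)), -56) = Mul(Rational(13424, 7), -56) = -107392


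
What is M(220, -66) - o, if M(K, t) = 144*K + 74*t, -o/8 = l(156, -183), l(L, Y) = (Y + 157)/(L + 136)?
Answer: 1956056/73 ≈ 26795.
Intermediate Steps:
l(L, Y) = (157 + Y)/(136 + L)
o = 52/73 (o = -8*(157 - 183)/(136 + 156) = -8*(-26)/292 = -2*(-26)/73 = -8*(-13/146) = 52/73 ≈ 0.71233)
M(K, t) = 74*t + 144*K
M(220, -66) - o = (74*(-66) + 144*220) - 1*52/73 = (-4884 + 31680) - 52/73 = 26796 - 52/73 = 1956056/73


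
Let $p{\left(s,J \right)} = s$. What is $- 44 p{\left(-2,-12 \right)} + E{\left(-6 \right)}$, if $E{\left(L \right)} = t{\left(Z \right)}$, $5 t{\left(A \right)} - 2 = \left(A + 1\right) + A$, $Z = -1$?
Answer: $\frac{441}{5} \approx 88.2$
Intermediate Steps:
$t{\left(A \right)} = \frac{3}{5} + \frac{2 A}{5}$ ($t{\left(A \right)} = \frac{2}{5} + \frac{\left(A + 1\right) + A}{5} = \frac{2}{5} + \frac{\left(1 + A\right) + A}{5} = \frac{2}{5} + \frac{1 + 2 A}{5} = \frac{2}{5} + \left(\frac{1}{5} + \frac{2 A}{5}\right) = \frac{3}{5} + \frac{2 A}{5}$)
$E{\left(L \right)} = \frac{1}{5}$ ($E{\left(L \right)} = \frac{3}{5} + \frac{2}{5} \left(-1\right) = \frac{3}{5} - \frac{2}{5} = \frac{1}{5}$)
$- 44 p{\left(-2,-12 \right)} + E{\left(-6 \right)} = \left(-44\right) \left(-2\right) + \frac{1}{5} = 88 + \frac{1}{5} = \frac{441}{5}$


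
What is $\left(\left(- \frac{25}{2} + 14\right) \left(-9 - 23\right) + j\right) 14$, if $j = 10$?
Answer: $-532$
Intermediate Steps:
$\left(\left(- \frac{25}{2} + 14\right) \left(-9 - 23\right) + j\right) 14 = \left(\left(- \frac{25}{2} + 14\right) \left(-9 - 23\right) + 10\right) 14 = \left(\left(\left(-25\right) \frac{1}{2} + 14\right) \left(-32\right) + 10\right) 14 = \left(\left(- \frac{25}{2} + 14\right) \left(-32\right) + 10\right) 14 = \left(\frac{3}{2} \left(-32\right) + 10\right) 14 = \left(-48 + 10\right) 14 = \left(-38\right) 14 = -532$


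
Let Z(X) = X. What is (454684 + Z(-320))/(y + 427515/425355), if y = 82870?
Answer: 12884399948/2349973091 ≈ 5.4828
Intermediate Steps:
(454684 + Z(-320))/(y + 427515/425355) = (454684 - 320)/(82870 + 427515/425355) = 454364/(82870 + 427515*(1/425355)) = 454364/(82870 + 28501/28357) = 454364/(2349973091/28357) = 454364*(28357/2349973091) = 12884399948/2349973091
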